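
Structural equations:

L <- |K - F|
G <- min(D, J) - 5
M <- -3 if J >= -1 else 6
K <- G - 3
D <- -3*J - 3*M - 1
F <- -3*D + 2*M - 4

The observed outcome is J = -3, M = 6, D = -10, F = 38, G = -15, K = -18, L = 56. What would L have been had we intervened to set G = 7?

34

Under do(G=7), the mechanism G <- min(D, J) - 5 is discarded; G is fixed at 7.
M = -3 if J >= -1 else 6  [with J=-3]  = 6
D = -3*J - 3*M - 1  [with J=-3, M=6]  = -10
F = -3*D + 2*M - 4  [with D=-10, M=6]  = 38
K = G - 3  [with G=7]  = 4
L = |K - F|  [with K=4, F=38]  = 34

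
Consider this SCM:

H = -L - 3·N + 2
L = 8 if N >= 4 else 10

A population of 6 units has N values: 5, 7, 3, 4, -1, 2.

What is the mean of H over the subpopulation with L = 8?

E[H|L=8] averages over only the 3 units with L=8 (N = 5, 7, 4): H = -21, -27, -18, mean -22.

-22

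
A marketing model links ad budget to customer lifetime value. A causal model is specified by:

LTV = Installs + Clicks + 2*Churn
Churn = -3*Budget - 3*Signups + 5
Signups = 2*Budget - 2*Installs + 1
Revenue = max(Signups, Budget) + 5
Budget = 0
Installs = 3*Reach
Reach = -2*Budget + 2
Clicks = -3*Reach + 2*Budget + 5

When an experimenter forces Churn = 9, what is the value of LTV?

Intervening sets Churn = 9 and removes its equation (Churn = -3*Budget - 3*Signups + 5).
Reach = -2*Budget + 2  [with Budget=0]  = 2
Clicks = -3*Reach + 2*Budget + 5  [with Reach=2, Budget=0]  = -1
Installs = 3*Reach  [with Reach=2]  = 6
LTV = Installs + Clicks + 2*Churn  [with Installs=6, Clicks=-1, Churn=9]  = 23

23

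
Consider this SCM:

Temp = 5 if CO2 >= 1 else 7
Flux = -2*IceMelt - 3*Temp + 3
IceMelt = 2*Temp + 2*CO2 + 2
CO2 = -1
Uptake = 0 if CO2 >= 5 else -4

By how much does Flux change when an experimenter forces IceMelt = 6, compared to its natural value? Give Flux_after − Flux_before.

The intervention breaks the incoming arrows to IceMelt: IceMelt = 2*Temp + 2*CO2 + 2 no longer applies, and IceMelt = 6.
Temp = 5 if CO2 >= 1 else 7  [with CO2=-1]  = 7
Flux = -2*IceMelt - 3*Temp + 3  [with IceMelt=6, Temp=7]  = -30
Without intervention: Temp = 5 if CO2 >= 1 else 7  [with CO2=-1]  = 7; IceMelt = 2*Temp + 2*CO2 + 2  [with Temp=7, CO2=-1]  = 14; Flux = -2*IceMelt - 3*Temp + 3  [with IceMelt=14, Temp=7]  = -46.
Change = -30 − (-46) = 16.

16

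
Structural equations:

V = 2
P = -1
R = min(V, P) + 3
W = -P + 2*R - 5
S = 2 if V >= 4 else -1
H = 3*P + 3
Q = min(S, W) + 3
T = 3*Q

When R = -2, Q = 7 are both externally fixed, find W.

-8

The joint intervention fixes R = -2, Q = 7, removing each variable's own equation.
W = -P + 2*R - 5  [with P=-1, R=-2]  = -8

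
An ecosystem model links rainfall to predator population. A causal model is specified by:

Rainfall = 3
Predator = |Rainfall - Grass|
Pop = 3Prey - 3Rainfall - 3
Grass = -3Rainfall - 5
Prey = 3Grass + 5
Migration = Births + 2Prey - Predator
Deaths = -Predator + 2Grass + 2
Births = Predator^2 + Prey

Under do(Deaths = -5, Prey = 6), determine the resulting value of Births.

295

Under do(Deaths = -5, Prey = 6), each intervened variable's structural equation is replaced by its fixed value.
Grass = -3Rainfall - 5  [with Rainfall=3]  = -14
Predator = |Rainfall - Grass|  [with Rainfall=3, Grass=-14]  = 17
Births = Predator^2 + Prey  [with Predator=17, Prey=6]  = 295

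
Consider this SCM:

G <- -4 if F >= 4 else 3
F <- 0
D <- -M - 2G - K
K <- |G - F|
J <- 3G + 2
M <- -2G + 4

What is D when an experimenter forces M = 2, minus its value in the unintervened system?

-4

Under do(M=2), the mechanism M <- -2G + 4 is discarded; M is fixed at 2.
G = -4 if F >= 4 else 3  [with F=0]  = 3
K = |G - F|  [with G=3, F=0]  = 3
D = -M - 2G - K  [with M=2, G=3, K=3]  = -11
Without intervention: G = -4 if F >= 4 else 3  [with F=0]  = 3; K = |G - F|  [with G=3, F=0]  = 3; M = -2G + 4  [with G=3]  = -2; D = -M - 2G - K  [with M=-2, G=3, K=3]  = -7.
Change = -11 − (-7) = -4.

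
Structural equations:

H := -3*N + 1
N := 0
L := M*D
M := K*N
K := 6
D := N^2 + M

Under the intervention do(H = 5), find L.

do(H=5) replaces the equation H := -3*N + 1 with the constant H = 5.
Since L is not a descendant of the intervened variable, it is unaffected.
M = K*N  [with K=6, N=0]  = 0
D = N^2 + M  [with N=0, M=0]  = 0
L = M*D  [with M=0, D=0]  = 0

0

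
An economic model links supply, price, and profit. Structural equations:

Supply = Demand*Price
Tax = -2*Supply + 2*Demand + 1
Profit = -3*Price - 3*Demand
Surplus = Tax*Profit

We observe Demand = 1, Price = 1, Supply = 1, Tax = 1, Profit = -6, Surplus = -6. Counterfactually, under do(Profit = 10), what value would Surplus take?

10

The intervention breaks the incoming arrows to Profit: Profit = -3*Price - 3*Demand no longer applies, and Profit = 10.
Supply = Demand*Price  [with Demand=1, Price=1]  = 1
Tax = -2*Supply + 2*Demand + 1  [with Supply=1, Demand=1]  = 1
Surplus = Tax*Profit  [with Tax=1, Profit=10]  = 10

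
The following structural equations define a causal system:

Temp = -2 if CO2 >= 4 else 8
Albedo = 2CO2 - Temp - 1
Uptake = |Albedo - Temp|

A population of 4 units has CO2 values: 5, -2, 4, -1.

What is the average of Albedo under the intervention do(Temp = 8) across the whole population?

Every unit gets Temp=8 under the intervention. Albedo values become 1, -13, -1, -11; E[Albedo|do(Temp=8)] = -6.

-6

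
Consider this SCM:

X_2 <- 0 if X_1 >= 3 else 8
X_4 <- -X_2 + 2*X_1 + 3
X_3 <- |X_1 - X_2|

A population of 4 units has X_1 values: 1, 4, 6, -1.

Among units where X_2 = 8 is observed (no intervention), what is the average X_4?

E[X_4|X_2=8] averages over only the 2 units with X_2=8 (X_1 = 1, -1): X_4 = -3, -7, mean -5.

-5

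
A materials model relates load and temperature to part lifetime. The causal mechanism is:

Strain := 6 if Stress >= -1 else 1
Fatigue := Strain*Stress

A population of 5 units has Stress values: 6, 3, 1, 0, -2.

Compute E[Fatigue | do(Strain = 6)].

Every unit gets Strain=6 under the intervention. Fatigue values become 36, 18, 6, 0, -12; E[Fatigue|do(Strain=6)] = 9.6.

9.6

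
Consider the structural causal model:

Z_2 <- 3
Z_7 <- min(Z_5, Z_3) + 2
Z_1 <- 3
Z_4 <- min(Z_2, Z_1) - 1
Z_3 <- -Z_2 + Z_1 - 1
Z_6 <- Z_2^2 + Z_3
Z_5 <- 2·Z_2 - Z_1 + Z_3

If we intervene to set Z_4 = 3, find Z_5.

2

Intervening sets Z_4 = 3 and removes its equation (Z_4 <- min(Z_2, Z_1) - 1).
No directed path runs from Z_4 to Z_5, so Z_5 keeps its natural value.
Z_3 = -Z_2 + Z_1 - 1  [with Z_2=3, Z_1=3]  = -1
Z_5 = 2·Z_2 - Z_1 + Z_3  [with Z_2=3, Z_1=3, Z_3=-1]  = 2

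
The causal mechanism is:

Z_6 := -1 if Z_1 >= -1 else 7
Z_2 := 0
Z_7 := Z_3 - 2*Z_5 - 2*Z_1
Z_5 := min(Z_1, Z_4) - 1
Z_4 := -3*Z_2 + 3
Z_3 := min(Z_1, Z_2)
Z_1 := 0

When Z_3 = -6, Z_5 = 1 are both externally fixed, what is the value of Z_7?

Under do(Z_3 = -6, Z_5 = 1), each intervened variable's structural equation is replaced by its fixed value.
Z_7 = Z_3 - 2*Z_5 - 2*Z_1  [with Z_3=-6, Z_5=1, Z_1=0]  = -8

-8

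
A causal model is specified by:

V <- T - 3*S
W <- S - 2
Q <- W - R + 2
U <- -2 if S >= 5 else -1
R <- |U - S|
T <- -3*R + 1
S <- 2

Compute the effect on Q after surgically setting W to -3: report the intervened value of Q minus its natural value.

-3

Intervening sets W = -3 and removes its equation (W <- S - 2).
U = -2 if S >= 5 else -1  [with S=2]  = -1
R = |U - S|  [with U=-1, S=2]  = 3
Q = W - R + 2  [with W=-3, R=3]  = -4
Without intervention: U = -2 if S >= 5 else -1  [with S=2]  = -1; R = |U - S|  [with U=-1, S=2]  = 3; W = S - 2  [with S=2]  = 0; Q = W - R + 2  [with W=0, R=3]  = -1.
Change = -4 − (-1) = -3.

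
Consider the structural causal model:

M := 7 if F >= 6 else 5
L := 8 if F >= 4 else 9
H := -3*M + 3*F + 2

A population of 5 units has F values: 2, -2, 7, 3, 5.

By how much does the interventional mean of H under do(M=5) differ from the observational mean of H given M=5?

do(M=5) breaks M's dependence on F. With M=5 fixed, H across the units is -7, -19, 8, -4, 2, mean -4.
Conditioning on M=5 selects the 4 unit(s) with F ∈ {2, -2, 3, 5}. Their H values: -7, -19, -4, 2. Mean = -7.
Difference = -4 − (-7) = 3.

3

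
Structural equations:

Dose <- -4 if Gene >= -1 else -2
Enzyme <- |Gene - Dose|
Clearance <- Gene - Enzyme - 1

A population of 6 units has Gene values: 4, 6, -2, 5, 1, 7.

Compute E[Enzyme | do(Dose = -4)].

Every unit gets Dose=-4 under the intervention. Enzyme values become 8, 10, 2, 9, 5, 11; E[Enzyme|do(Dose=-4)] = 7.5.

7.5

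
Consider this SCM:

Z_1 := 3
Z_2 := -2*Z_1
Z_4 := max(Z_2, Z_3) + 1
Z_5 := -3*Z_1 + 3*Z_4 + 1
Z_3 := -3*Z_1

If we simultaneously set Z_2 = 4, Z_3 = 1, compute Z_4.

Setting Z_2 = 4, Z_3 = 1 by intervention discards those variables' equations.
Z_4 = max(Z_2, Z_3) + 1  [with Z_2=4, Z_3=1]  = 5

5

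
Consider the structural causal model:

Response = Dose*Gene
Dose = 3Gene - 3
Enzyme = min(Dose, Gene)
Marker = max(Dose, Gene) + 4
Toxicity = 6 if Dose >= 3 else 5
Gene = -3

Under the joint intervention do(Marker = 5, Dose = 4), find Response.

-12

The joint intervention fixes Marker = 5, Dose = 4, removing each variable's own equation.
Response = Dose*Gene  [with Dose=4, Gene=-3]  = -12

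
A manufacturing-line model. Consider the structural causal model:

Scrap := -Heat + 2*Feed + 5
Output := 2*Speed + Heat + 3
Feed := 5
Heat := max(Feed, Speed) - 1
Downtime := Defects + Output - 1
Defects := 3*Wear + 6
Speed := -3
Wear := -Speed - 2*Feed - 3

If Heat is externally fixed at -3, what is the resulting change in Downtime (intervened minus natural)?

-7

The intervention breaks the incoming arrows to Heat: Heat := max(Feed, Speed) - 1 no longer applies, and Heat = -3.
Wear = -Speed - 2*Feed - 3  [with Speed=-3, Feed=5]  = -10
Defects = 3*Wear + 6  [with Wear=-10]  = -24
Output = 2*Speed + Heat + 3  [with Speed=-3, Heat=-3]  = -6
Downtime = Defects + Output - 1  [with Defects=-24, Output=-6]  = -31
Without intervention: Heat = max(Feed, Speed) - 1  [with Feed=5, Speed=-3]  = 4; Wear = -Speed - 2*Feed - 3  [with Speed=-3, Feed=5]  = -10; Defects = 3*Wear + 6  [with Wear=-10]  = -24; Output = 2*Speed + Heat + 3  [with Speed=-3, Heat=4]  = 1; Downtime = Defects + Output - 1  [with Defects=-24, Output=1]  = -24.
Change = -31 − (-24) = -7.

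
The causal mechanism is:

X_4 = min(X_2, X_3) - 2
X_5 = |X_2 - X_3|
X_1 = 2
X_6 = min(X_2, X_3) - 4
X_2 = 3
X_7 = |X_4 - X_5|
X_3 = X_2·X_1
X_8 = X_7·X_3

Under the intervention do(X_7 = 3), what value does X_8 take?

18

do(X_7=3) replaces the equation X_7 = |X_4 - X_5| with the constant X_7 = 3.
X_3 = X_2·X_1  [with X_2=3, X_1=2]  = 6
X_8 = X_7·X_3  [with X_7=3, X_3=6]  = 18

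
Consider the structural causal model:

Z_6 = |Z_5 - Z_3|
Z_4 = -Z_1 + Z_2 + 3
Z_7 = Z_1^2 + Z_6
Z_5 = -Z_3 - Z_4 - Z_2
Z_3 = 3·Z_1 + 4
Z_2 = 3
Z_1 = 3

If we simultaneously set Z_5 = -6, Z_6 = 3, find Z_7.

Under do(Z_5 = -6, Z_6 = 3), each intervened variable's structural equation is replaced by its fixed value.
Z_7 = Z_1^2 + Z_6  [with Z_1=3, Z_6=3]  = 12

12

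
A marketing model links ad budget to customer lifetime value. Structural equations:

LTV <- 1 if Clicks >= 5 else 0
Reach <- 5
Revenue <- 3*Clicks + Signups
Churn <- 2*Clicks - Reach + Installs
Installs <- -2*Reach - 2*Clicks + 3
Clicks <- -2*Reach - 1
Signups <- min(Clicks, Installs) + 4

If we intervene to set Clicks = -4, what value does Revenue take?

-12

Under do(Clicks=-4), the mechanism Clicks <- -2*Reach - 1 is discarded; Clicks is fixed at -4.
Installs = -2*Reach - 2*Clicks + 3  [with Reach=5, Clicks=-4]  = 1
Signups = min(Clicks, Installs) + 4  [with Clicks=-4, Installs=1]  = 0
Revenue = 3*Clicks + Signups  [with Clicks=-4, Signups=0]  = -12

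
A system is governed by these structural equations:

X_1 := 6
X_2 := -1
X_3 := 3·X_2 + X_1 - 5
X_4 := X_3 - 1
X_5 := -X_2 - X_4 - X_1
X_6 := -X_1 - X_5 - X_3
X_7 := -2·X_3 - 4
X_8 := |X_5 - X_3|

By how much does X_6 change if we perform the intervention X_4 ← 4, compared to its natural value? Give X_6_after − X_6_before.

Under do(X_4=4), the mechanism X_4 := X_3 - 1 is discarded; X_4 is fixed at 4.
X_3 = 3·X_2 + X_1 - 5  [with X_2=-1, X_1=6]  = -2
X_5 = -X_2 - X_4 - X_1  [with X_2=-1, X_4=4, X_1=6]  = -9
X_6 = -X_1 - X_5 - X_3  [with X_1=6, X_5=-9, X_3=-2]  = 5
Without intervention: X_3 = 3·X_2 + X_1 - 5  [with X_2=-1, X_1=6]  = -2; X_4 = X_3 - 1  [with X_3=-2]  = -3; X_5 = -X_2 - X_4 - X_1  [with X_2=-1, X_4=-3, X_1=6]  = -2; X_6 = -X_1 - X_5 - X_3  [with X_1=6, X_5=-2, X_3=-2]  = -2.
Change = 5 − (-2) = 7.

7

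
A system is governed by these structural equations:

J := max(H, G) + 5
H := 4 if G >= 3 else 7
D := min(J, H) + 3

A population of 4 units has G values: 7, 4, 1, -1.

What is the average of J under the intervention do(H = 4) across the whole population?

Under do(H=4), H's equation is replaced by H=4 for every unit. Per-unit J: 12, 9, 9, 9. Mean = 9.75.

9.75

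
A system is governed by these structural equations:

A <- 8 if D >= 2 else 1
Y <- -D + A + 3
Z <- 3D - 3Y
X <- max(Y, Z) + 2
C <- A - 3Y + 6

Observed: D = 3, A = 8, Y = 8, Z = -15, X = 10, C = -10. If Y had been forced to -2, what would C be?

The intervention breaks the incoming arrows to Y: Y <- -D + A + 3 no longer applies, and Y = -2.
A = 8 if D >= 2 else 1  [with D=3]  = 8
C = A - 3Y + 6  [with A=8, Y=-2]  = 20

20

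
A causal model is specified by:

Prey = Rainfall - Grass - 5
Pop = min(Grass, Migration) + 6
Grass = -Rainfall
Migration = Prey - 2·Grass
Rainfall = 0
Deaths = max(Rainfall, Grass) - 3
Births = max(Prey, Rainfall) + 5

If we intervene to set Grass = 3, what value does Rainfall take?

Under do(Grass=3), the mechanism Grass = -Rainfall is discarded; Grass is fixed at 3.
Rainfall is not downstream of the intervention, so its value is determined by the original equations.

0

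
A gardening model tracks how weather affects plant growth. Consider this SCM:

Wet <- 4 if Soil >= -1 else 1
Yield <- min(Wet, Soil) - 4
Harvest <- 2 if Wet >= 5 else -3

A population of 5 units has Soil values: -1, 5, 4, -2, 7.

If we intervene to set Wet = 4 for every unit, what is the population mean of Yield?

Every unit gets Wet=4 under the intervention. Yield values become -5, 0, 0, -6, 0; E[Yield|do(Wet=4)] = -2.2.

-2.2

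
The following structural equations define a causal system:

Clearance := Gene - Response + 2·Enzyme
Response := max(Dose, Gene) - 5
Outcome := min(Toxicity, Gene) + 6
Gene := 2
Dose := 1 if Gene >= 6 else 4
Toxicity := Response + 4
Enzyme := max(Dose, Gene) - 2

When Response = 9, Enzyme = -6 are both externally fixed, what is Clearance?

The joint intervention fixes Response = 9, Enzyme = -6, removing each variable's own equation.
Clearance = Gene - Response + 2·Enzyme  [with Gene=2, Response=9, Enzyme=-6]  = -19

-19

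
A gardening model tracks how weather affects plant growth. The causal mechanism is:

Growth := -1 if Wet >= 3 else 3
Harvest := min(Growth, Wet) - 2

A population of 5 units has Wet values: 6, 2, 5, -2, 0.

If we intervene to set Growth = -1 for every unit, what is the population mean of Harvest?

-3.2

The intervention sets Growth=-1 in all 5 units regardless of Wet. Recomputing Harvest per unit gives -3, -3, -3, -4, -3; average -3.2.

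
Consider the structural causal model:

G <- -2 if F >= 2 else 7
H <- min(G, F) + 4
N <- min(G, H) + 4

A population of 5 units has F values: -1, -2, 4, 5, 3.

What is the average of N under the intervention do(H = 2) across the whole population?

3.6

The intervention sets H=2 in all 5 units regardless of F. Recomputing N per unit gives 6, 6, 2, 2, 2; average 3.6.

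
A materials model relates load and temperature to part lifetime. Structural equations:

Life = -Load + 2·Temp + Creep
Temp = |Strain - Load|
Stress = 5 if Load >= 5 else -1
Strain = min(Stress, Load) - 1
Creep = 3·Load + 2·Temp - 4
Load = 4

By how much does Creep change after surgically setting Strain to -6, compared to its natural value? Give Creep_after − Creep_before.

do(Strain=-6) replaces the equation Strain = min(Stress, Load) - 1 with the constant Strain = -6.
Temp = |Strain - Load|  [with Strain=-6, Load=4]  = 10
Creep = 3·Load + 2·Temp - 4  [with Load=4, Temp=10]  = 28
Without intervention: Stress = 5 if Load >= 5 else -1  [with Load=4]  = -1; Strain = min(Stress, Load) - 1  [with Stress=-1, Load=4]  = -2; Temp = |Strain - Load|  [with Strain=-2, Load=4]  = 6; Creep = 3·Load + 2·Temp - 4  [with Load=4, Temp=6]  = 20.
Change = 28 − 20 = 8.

8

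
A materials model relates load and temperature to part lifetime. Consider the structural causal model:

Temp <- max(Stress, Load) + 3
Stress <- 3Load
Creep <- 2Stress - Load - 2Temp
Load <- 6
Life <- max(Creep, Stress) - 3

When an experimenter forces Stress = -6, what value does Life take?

do(Stress=-6) replaces the equation Stress <- 3Load with the constant Stress = -6.
Temp = max(Stress, Load) + 3  [with Stress=-6, Load=6]  = 9
Creep = 2Stress - Load - 2Temp  [with Stress=-6, Load=6, Temp=9]  = -36
Life = max(Creep, Stress) - 3  [with Creep=-36, Stress=-6]  = -9

-9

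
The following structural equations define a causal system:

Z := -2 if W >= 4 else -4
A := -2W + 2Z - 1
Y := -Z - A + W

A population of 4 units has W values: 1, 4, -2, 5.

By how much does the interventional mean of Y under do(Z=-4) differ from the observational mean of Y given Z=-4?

do(Z=-4) breaks Z's dependence on W. With Z=-4 fixed, Y across the units is 16, 25, 7, 28, mean 19.
Observing Z=-4 restricts to units where Z's equation naturally yields -4: W ∈ {1, -2}. In that subpopulation Y = 16, 7, mean 11.5.
Difference = 19 − 11.5 = 7.5.

7.5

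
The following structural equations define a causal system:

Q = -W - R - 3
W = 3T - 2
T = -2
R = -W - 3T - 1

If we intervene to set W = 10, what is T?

-2

Under do(W=10), the mechanism W = 3T - 2 is discarded; W is fixed at 10.
T is not downstream of the intervention, so its value is determined by the original equations.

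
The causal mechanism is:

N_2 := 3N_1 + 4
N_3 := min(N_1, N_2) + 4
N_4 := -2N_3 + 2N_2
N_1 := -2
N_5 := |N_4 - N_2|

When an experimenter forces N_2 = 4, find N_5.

0

do(N_2=4) replaces the equation N_2 := 3N_1 + 4 with the constant N_2 = 4.
N_3 = min(N_1, N_2) + 4  [with N_1=-2, N_2=4]  = 2
N_4 = -2N_3 + 2N_2  [with N_3=2, N_2=4]  = 4
N_5 = |N_4 - N_2|  [with N_4=4, N_2=4]  = 0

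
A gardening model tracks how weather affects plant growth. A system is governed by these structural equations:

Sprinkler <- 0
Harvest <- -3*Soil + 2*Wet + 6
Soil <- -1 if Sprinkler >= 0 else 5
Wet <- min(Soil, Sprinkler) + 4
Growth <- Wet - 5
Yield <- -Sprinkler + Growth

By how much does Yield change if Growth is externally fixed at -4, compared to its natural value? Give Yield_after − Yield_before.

Intervening sets Growth = -4 and removes its equation (Growth <- Wet - 5).
Yield = -Sprinkler + Growth  [with Sprinkler=0, Growth=-4]  = -4
Without intervention: Soil = -1 if Sprinkler >= 0 else 5  [with Sprinkler=0]  = -1; Wet = min(Soil, Sprinkler) + 4  [with Soil=-1, Sprinkler=0]  = 3; Growth = Wet - 5  [with Wet=3]  = -2; Yield = -Sprinkler + Growth  [with Sprinkler=0, Growth=-2]  = -2.
Change = -4 − (-2) = -2.

-2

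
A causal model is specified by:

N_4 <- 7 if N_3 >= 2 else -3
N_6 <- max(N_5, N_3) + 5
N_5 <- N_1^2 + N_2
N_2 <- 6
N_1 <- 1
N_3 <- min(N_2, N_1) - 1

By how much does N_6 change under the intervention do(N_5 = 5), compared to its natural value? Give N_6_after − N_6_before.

The intervention breaks the incoming arrows to N_5: N_5 <- N_1^2 + N_2 no longer applies, and N_5 = 5.
N_3 = min(N_2, N_1) - 1  [with N_2=6, N_1=1]  = 0
N_6 = max(N_5, N_3) + 5  [with N_5=5, N_3=0]  = 10
Without intervention: N_3 = min(N_2, N_1) - 1  [with N_2=6, N_1=1]  = 0; N_5 = N_1^2 + N_2  [with N_1=1, N_2=6]  = 7; N_6 = max(N_5, N_3) + 5  [with N_5=7, N_3=0]  = 12.
Change = 10 − 12 = -2.

-2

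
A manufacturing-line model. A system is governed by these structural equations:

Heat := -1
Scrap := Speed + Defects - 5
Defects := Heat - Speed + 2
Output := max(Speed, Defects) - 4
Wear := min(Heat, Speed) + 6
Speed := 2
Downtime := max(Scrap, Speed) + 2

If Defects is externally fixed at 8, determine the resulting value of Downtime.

The intervention breaks the incoming arrows to Defects: Defects := Heat - Speed + 2 no longer applies, and Defects = 8.
Scrap = Speed + Defects - 5  [with Speed=2, Defects=8]  = 5
Downtime = max(Scrap, Speed) + 2  [with Scrap=5, Speed=2]  = 7

7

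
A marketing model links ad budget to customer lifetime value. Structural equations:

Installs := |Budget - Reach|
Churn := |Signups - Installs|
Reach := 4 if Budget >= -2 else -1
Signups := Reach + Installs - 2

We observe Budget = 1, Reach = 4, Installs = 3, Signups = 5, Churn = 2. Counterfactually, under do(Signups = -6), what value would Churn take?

9

Intervening sets Signups = -6 and removes its equation (Signups := Reach + Installs - 2).
Reach = 4 if Budget >= -2 else -1  [with Budget=1]  = 4
Installs = |Budget - Reach|  [with Budget=1, Reach=4]  = 3
Churn = |Signups - Installs|  [with Signups=-6, Installs=3]  = 9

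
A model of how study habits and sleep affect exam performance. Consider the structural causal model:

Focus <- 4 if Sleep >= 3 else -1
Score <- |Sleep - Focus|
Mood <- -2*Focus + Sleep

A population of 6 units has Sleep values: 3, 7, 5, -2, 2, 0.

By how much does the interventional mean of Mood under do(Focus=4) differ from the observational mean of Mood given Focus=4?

Every unit gets Focus=4 under the intervention. Mood values become -5, -1, -3, -10, -6, -8; E[Mood|do(Focus=4)] = -5.5.
Observing Focus=4 restricts to units where Focus's equation naturally yields 4: Sleep ∈ {3, 7, 5}. In that subpopulation Mood = -5, -1, -3, mean -3.
Difference = -5.5 − (-3) = -2.5.

-2.5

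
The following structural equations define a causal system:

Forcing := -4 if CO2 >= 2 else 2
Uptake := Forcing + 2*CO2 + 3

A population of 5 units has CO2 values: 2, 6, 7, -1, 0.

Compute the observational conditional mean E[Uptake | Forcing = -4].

9

E[Uptake|Forcing=-4] averages over only the 3 units with Forcing=-4 (CO2 = 2, 6, 7): Uptake = 3, 11, 13, mean 9.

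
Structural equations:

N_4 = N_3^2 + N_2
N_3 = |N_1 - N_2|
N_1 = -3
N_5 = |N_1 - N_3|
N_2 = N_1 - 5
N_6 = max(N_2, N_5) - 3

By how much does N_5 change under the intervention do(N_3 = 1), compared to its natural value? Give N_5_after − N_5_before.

-4

do(N_3=1) replaces the equation N_3 = |N_1 - N_2| with the constant N_3 = 1.
N_5 = |N_1 - N_3|  [with N_1=-3, N_3=1]  = 4
Without intervention: N_2 = N_1 - 5  [with N_1=-3]  = -8; N_3 = |N_1 - N_2|  [with N_1=-3, N_2=-8]  = 5; N_5 = |N_1 - N_3|  [with N_1=-3, N_3=5]  = 8.
Change = 4 − 8 = -4.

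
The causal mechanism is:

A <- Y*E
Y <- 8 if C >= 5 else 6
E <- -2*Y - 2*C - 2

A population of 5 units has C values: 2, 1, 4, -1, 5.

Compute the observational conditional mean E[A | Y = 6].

E[A|Y=6] averages over only the 4 units with Y=6 (C = 2, 1, 4, -1): A = -108, -96, -132, -72, mean -102.

-102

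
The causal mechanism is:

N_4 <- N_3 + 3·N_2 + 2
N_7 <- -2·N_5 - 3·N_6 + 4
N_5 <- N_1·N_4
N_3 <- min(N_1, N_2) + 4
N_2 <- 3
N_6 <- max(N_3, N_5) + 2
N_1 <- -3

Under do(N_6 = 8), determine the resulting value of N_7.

Intervening sets N_6 = 8 and removes its equation (N_6 <- max(N_3, N_5) + 2).
N_3 = min(N_1, N_2) + 4  [with N_1=-3, N_2=3]  = 1
N_4 = N_3 + 3·N_2 + 2  [with N_3=1, N_2=3]  = 12
N_5 = N_1·N_4  [with N_1=-3, N_4=12]  = -36
N_7 = -2·N_5 - 3·N_6 + 4  [with N_5=-36, N_6=8]  = 52

52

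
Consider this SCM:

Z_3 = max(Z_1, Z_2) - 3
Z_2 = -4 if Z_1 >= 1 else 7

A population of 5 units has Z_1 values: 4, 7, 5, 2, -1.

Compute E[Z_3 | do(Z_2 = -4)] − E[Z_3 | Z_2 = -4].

-1.1

Under do(Z_2=-4), Z_2's equation is replaced by Z_2=-4 for every unit. Per-unit Z_3: 1, 4, 2, -1, -4. Mean = 0.4.
Conditioning on Z_2=-4 selects the 4 unit(s) with Z_1 ∈ {4, 7, 5, 2}. Their Z_3 values: 1, 4, 2, -1. Mean = 1.5.
Difference = 0.4 − 1.5 = -1.1.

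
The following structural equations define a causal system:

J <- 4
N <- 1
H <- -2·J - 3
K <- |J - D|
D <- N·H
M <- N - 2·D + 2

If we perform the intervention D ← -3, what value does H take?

Under do(D=-3), the mechanism D <- N·H is discarded; D is fixed at -3.
Since H is not a descendant of the intervened variable, it is unaffected.
H = -2·J - 3  [with J=4]  = -11

-11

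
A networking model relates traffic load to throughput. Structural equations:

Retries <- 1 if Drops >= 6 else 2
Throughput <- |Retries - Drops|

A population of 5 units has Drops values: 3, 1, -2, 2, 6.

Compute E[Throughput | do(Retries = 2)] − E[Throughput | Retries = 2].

do(Retries=2) breaks Retries's dependence on Drops. With Retries=2 fixed, Throughput across the units is 1, 1, 4, 0, 4, mean 2.
Conditioning on Retries=2 selects the 4 unit(s) with Drops ∈ {3, 1, -2, 2}. Their Throughput values: 1, 1, 4, 0. Mean = 1.5.
Difference = 2 − 1.5 = 0.5.

0.5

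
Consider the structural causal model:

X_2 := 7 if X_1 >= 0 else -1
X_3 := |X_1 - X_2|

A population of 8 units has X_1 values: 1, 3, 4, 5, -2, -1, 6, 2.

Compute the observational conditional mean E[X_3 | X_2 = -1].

0.5

Observing X_2=-1 restricts to units where X_2's equation naturally yields -1: X_1 ∈ {-2, -1}. In that subpopulation X_3 = 1, 0, mean 0.5.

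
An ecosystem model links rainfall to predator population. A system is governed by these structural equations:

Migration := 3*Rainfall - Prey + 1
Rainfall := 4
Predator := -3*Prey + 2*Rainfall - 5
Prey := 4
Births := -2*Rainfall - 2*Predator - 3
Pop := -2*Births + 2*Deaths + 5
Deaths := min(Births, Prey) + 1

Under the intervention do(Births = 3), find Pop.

The intervention breaks the incoming arrows to Births: Births := -2*Rainfall - 2*Predator - 3 no longer applies, and Births = 3.
Deaths = min(Births, Prey) + 1  [with Births=3, Prey=4]  = 4
Pop = -2*Births + 2*Deaths + 5  [with Births=3, Deaths=4]  = 7

7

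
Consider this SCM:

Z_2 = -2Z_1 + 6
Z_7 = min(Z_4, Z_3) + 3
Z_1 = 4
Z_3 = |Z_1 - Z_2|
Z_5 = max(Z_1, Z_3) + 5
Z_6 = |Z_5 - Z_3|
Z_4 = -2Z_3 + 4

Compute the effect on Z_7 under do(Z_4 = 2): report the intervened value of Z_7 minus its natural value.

The intervention breaks the incoming arrows to Z_4: Z_4 = -2Z_3 + 4 no longer applies, and Z_4 = 2.
Z_2 = -2Z_1 + 6  [with Z_1=4]  = -2
Z_3 = |Z_1 - Z_2|  [with Z_1=4, Z_2=-2]  = 6
Z_7 = min(Z_4, Z_3) + 3  [with Z_4=2, Z_3=6]  = 5
Without intervention: Z_2 = -2Z_1 + 6  [with Z_1=4]  = -2; Z_3 = |Z_1 - Z_2|  [with Z_1=4, Z_2=-2]  = 6; Z_4 = -2Z_3 + 4  [with Z_3=6]  = -8; Z_7 = min(Z_4, Z_3) + 3  [with Z_4=-8, Z_3=6]  = -5.
Change = 5 − (-5) = 10.

10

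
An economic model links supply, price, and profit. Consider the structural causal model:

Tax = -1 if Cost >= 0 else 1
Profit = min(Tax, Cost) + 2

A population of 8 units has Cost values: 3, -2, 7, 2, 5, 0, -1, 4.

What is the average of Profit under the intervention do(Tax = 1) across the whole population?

2.25

The intervention sets Tax=1 in all 8 units regardless of Cost. Recomputing Profit per unit gives 3, 0, 3, 3, 3, 2, 1, 3; average 2.25.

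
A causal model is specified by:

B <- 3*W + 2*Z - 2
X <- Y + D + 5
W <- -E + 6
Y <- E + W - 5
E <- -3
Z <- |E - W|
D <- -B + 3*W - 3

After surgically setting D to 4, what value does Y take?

1

The intervention breaks the incoming arrows to D: D <- -B + 3*W - 3 no longer applies, and D = 4.
Since Y is not a descendant of the intervened variable, it is unaffected.
W = -E + 6  [with E=-3]  = 9
Y = E + W - 5  [with E=-3, W=9]  = 1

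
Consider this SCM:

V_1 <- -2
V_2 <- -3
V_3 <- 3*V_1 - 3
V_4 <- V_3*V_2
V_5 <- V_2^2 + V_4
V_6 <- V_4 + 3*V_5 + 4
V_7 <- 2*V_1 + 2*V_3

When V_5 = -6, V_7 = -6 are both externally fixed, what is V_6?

13

Under do(V_5 = -6, V_7 = -6), each intervened variable's structural equation is replaced by its fixed value.
V_3 = 3*V_1 - 3  [with V_1=-2]  = -9
V_4 = V_3*V_2  [with V_3=-9, V_2=-3]  = 27
V_6 = V_4 + 3*V_5 + 4  [with V_4=27, V_5=-6]  = 13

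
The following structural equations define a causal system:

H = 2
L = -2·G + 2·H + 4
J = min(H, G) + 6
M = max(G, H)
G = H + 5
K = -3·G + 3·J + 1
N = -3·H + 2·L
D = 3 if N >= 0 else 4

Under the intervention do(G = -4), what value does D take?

Under do(G=-4), the mechanism G = H + 5 is discarded; G is fixed at -4.
L = -2·G + 2·H + 4  [with G=-4, H=2]  = 16
N = -3·H + 2·L  [with H=2, L=16]  = 26
D = 3 if N >= 0 else 4  [with N=26]  = 3

3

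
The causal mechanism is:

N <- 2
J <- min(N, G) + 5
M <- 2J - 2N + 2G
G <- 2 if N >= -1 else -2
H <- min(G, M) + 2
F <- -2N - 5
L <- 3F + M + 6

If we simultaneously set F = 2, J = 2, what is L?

The joint intervention fixes F = 2, J = 2, removing each variable's own equation.
G = 2 if N >= -1 else -2  [with N=2]  = 2
M = 2J - 2N + 2G  [with J=2, N=2, G=2]  = 4
L = 3F + M + 6  [with F=2, M=4]  = 16

16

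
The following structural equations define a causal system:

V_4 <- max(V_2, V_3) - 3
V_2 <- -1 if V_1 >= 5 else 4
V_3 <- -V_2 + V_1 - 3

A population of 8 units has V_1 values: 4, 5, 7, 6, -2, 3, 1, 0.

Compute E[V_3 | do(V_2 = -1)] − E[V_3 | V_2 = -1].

-3

The intervention sets V_2=-1 in all 8 units regardless of V_1. Recomputing V_3 per unit gives 2, 3, 5, 4, -4, 1, -1, -2; average 1.
E[V_3|V_2=-1] averages over only the 3 units with V_2=-1 (V_1 = 5, 7, 6): V_3 = 3, 5, 4, mean 4.
Difference = 1 − 4 = -3.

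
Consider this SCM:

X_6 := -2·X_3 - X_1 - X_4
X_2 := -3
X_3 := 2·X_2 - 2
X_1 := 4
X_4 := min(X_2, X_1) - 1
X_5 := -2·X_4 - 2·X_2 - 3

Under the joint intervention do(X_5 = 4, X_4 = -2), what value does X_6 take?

14

Setting X_5 = 4, X_4 = -2 by intervention discards those variables' equations.
X_3 = 2·X_2 - 2  [with X_2=-3]  = -8
X_6 = -2·X_3 - X_1 - X_4  [with X_3=-8, X_1=4, X_4=-2]  = 14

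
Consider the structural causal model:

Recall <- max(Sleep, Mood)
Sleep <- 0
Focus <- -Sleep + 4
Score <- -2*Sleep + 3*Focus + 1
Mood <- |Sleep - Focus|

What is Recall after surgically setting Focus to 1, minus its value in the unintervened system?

-3

do(Focus=1) replaces the equation Focus <- -Sleep + 4 with the constant Focus = 1.
Mood = |Sleep - Focus|  [with Sleep=0, Focus=1]  = 1
Recall = max(Sleep, Mood)  [with Sleep=0, Mood=1]  = 1
Without intervention: Focus = -Sleep + 4  [with Sleep=0]  = 4; Mood = |Sleep - Focus|  [with Sleep=0, Focus=4]  = 4; Recall = max(Sleep, Mood)  [with Sleep=0, Mood=4]  = 4.
Change = 1 − 4 = -3.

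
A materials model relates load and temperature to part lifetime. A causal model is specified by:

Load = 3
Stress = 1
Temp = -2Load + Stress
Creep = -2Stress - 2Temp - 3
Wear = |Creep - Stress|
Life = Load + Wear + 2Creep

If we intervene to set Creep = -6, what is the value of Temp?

-5

Under do(Creep=-6), the mechanism Creep = -2Stress - 2Temp - 3 is discarded; Creep is fixed at -6.
Since Temp is not a descendant of the intervened variable, it is unaffected.
Temp = -2Load + Stress  [with Load=3, Stress=1]  = -5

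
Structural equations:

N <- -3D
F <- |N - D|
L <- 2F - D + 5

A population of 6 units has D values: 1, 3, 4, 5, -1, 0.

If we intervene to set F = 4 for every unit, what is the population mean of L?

11

do(F=4) breaks F's dependence on D. With F=4 fixed, L across the units is 12, 10, 9, 8, 14, 13, mean 11.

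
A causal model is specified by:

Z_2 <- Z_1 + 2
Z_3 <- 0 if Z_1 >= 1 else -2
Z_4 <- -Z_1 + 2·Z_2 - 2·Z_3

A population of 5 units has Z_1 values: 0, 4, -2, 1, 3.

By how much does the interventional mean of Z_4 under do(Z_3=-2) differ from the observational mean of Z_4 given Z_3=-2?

do(Z_3=-2) breaks Z_3's dependence on Z_1. With Z_3=-2 fixed, Z_4 across the units is 8, 12, 6, 9, 11, mean 9.2.
Conditioning on Z_3=-2 selects the 2 unit(s) with Z_1 ∈ {0, -2}. Their Z_4 values: 8, 6. Mean = 7.
Difference = 9.2 − 7 = 2.2.

2.2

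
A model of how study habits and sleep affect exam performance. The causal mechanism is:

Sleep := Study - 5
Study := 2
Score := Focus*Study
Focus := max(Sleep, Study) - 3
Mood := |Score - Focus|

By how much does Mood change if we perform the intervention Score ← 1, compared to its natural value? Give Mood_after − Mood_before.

1

Intervening sets Score = 1 and removes its equation (Score := Focus*Study).
Sleep = Study - 5  [with Study=2]  = -3
Focus = max(Sleep, Study) - 3  [with Sleep=-3, Study=2]  = -1
Mood = |Score - Focus|  [with Score=1, Focus=-1]  = 2
Without intervention: Sleep = Study - 5  [with Study=2]  = -3; Focus = max(Sleep, Study) - 3  [with Sleep=-3, Study=2]  = -1; Score = Focus*Study  [with Focus=-1, Study=2]  = -2; Mood = |Score - Focus|  [with Score=-2, Focus=-1]  = 1.
Change = 2 − 1 = 1.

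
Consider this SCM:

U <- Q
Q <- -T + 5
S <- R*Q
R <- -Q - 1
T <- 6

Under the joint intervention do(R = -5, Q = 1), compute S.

-5

The joint intervention fixes R = -5, Q = 1, removing each variable's own equation.
S = R*Q  [with R=-5, Q=1]  = -5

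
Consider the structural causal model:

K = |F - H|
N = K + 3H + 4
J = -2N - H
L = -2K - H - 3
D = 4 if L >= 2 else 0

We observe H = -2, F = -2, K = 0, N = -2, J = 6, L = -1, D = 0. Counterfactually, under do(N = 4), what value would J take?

Intervening sets N = 4 and removes its equation (N = K + 3H + 4).
J = -2N - H  [with N=4, H=-2]  = -6

-6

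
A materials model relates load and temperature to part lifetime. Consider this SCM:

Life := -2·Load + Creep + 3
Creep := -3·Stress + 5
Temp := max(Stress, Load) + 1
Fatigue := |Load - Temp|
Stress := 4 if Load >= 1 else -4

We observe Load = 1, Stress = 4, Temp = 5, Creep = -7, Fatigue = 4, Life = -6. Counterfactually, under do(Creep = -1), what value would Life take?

Under do(Creep=-1), the mechanism Creep := -3·Stress + 5 is discarded; Creep is fixed at -1.
Life = -2·Load + Creep + 3  [with Load=1, Creep=-1]  = 0

0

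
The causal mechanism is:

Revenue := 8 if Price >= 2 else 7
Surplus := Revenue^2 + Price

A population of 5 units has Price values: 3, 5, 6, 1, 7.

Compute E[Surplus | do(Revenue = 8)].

68.4

do(Revenue=8) breaks Revenue's dependence on Price. With Revenue=8 fixed, Surplus across the units is 67, 69, 70, 65, 71, mean 68.4.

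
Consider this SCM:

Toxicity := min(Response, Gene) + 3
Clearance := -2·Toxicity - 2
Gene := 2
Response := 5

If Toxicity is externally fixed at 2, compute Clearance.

The intervention breaks the incoming arrows to Toxicity: Toxicity := min(Response, Gene) + 3 no longer applies, and Toxicity = 2.
Clearance = -2·Toxicity - 2  [with Toxicity=2]  = -6

-6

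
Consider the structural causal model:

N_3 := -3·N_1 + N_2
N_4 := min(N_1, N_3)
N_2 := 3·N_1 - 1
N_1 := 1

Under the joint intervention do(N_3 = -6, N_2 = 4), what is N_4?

The joint intervention fixes N_3 = -6, N_2 = 4, removing each variable's own equation.
N_4 = min(N_1, N_3)  [with N_1=1, N_3=-6]  = -6

-6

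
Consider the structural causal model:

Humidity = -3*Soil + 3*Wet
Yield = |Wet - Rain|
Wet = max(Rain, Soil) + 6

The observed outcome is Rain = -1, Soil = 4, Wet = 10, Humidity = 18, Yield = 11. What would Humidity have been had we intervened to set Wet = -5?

The intervention breaks the incoming arrows to Wet: Wet = max(Rain, Soil) + 6 no longer applies, and Wet = -5.
Humidity = -3*Soil + 3*Wet  [with Soil=4, Wet=-5]  = -27

-27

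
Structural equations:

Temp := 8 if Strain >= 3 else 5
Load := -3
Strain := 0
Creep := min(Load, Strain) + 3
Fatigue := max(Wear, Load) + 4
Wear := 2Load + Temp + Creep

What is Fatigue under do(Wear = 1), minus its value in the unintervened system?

2

The intervention breaks the incoming arrows to Wear: Wear := 2Load + Temp + Creep no longer applies, and Wear = 1.
Fatigue = max(Wear, Load) + 4  [with Wear=1, Load=-3]  = 5
Without intervention: Temp = 8 if Strain >= 3 else 5  [with Strain=0]  = 5; Creep = min(Load, Strain) + 3  [with Load=-3, Strain=0]  = 0; Wear = 2Load + Temp + Creep  [with Load=-3, Temp=5, Creep=0]  = -1; Fatigue = max(Wear, Load) + 4  [with Wear=-1, Load=-3]  = 3.
Change = 5 − 3 = 2.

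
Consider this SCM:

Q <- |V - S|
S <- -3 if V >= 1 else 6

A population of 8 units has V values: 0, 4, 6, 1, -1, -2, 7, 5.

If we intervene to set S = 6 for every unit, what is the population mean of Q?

do(S=6) breaks S's dependence on V. With S=6 fixed, Q across the units is 6, 2, 0, 5, 7, 8, 1, 1, mean 3.75.

3.75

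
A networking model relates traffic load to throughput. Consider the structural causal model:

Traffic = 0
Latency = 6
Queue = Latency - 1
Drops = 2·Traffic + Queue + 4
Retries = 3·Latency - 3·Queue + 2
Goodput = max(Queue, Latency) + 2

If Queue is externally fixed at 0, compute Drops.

4

The intervention breaks the incoming arrows to Queue: Queue = Latency - 1 no longer applies, and Queue = 0.
Drops = 2·Traffic + Queue + 4  [with Traffic=0, Queue=0]  = 4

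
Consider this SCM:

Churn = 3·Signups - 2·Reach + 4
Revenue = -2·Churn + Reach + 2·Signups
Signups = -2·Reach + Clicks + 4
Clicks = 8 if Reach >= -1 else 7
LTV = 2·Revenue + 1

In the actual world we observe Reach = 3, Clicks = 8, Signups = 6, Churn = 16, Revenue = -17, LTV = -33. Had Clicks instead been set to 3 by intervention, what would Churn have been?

Under do(Clicks=3), the mechanism Clicks = 8 if Reach >= -1 else 7 is discarded; Clicks is fixed at 3.
Signups = -2·Reach + Clicks + 4  [with Reach=3, Clicks=3]  = 1
Churn = 3·Signups - 2·Reach + 4  [with Signups=1, Reach=3]  = 1

1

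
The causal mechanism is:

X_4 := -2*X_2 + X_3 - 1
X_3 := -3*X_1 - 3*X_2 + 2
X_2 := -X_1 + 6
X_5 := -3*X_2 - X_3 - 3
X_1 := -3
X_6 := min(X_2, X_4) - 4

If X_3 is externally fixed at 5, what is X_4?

-14

The intervention breaks the incoming arrows to X_3: X_3 := -3*X_1 - 3*X_2 + 2 no longer applies, and X_3 = 5.
X_2 = -X_1 + 6  [with X_1=-3]  = 9
X_4 = -2*X_2 + X_3 - 1  [with X_2=9, X_3=5]  = -14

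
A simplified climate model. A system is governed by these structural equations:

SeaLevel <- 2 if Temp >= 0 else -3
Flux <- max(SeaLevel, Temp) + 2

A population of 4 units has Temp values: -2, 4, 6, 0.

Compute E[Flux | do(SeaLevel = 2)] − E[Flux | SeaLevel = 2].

-0.5

do(SeaLevel=2) breaks SeaLevel's dependence on Temp. With SeaLevel=2 fixed, Flux across the units is 4, 6, 8, 4, mean 5.5.
E[Flux|SeaLevel=2] averages over only the 3 units with SeaLevel=2 (Temp = 4, 6, 0): Flux = 6, 8, 4, mean 6.
Difference = 5.5 − 6 = -0.5.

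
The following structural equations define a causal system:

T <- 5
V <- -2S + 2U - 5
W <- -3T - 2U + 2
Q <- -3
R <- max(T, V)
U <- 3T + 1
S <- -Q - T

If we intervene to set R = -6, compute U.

16

do(R=-6) replaces the equation R <- max(T, V) with the constant R = -6.
U is not downstream of the intervention, so its value is determined by the original equations.
U = 3T + 1  [with T=5]  = 16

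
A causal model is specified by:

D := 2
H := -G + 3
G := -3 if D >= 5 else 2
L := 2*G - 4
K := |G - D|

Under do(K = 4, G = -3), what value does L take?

-10

Setting K = 4, G = -3 by intervention discards those variables' equations.
L = 2*G - 4  [with G=-3]  = -10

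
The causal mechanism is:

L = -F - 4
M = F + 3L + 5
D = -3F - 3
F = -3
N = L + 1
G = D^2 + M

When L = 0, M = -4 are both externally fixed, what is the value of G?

Under do(L = 0, M = -4), each intervened variable's structural equation is replaced by its fixed value.
D = -3F - 3  [with F=-3]  = 6
G = D^2 + M  [with D=6, M=-4]  = 32

32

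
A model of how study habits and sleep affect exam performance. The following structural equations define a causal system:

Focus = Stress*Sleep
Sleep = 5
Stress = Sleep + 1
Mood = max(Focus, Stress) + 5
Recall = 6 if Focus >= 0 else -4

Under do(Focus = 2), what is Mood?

The intervention breaks the incoming arrows to Focus: Focus = Stress*Sleep no longer applies, and Focus = 2.
Stress = Sleep + 1  [with Sleep=5]  = 6
Mood = max(Focus, Stress) + 5  [with Focus=2, Stress=6]  = 11

11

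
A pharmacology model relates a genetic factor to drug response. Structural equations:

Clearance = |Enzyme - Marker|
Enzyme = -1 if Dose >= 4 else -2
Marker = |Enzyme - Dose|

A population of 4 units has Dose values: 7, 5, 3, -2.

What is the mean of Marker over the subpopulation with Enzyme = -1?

7

Observing Enzyme=-1 restricts to units where Enzyme's equation naturally yields -1: Dose ∈ {7, 5}. In that subpopulation Marker = 8, 6, mean 7.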